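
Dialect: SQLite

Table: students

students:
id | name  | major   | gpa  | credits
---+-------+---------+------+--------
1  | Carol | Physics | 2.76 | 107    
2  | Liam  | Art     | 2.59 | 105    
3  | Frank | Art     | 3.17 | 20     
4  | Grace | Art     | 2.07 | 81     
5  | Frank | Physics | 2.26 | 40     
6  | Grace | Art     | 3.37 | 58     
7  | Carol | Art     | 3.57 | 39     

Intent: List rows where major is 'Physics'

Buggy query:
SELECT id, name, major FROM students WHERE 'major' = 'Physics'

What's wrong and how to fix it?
Bug: 'major' in single quotes is a string literal, not the column; the comparison is literal-vs-literal and never true

Fix: Remove the quotes around the column name (or use double quotes for an identifier)

Corrected query:
SELECT id, name, major FROM students WHERE major = 'Physics'

Result:
id | name  | major  
---+-------+--------
1  | Carol | Physics
5  | Frank | Physics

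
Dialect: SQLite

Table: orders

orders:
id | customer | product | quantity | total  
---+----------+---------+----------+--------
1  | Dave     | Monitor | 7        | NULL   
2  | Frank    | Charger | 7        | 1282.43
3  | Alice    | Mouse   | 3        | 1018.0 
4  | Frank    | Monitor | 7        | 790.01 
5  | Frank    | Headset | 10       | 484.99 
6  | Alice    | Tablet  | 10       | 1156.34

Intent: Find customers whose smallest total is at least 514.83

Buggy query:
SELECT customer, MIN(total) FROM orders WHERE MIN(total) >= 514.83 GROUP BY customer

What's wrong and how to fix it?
Bug: MIN() in WHERE is a misuse of aggregate

Fix: Use HAVING for the per-group MIN condition

Corrected query:
SELECT customer, MIN(total) FROM orders GROUP BY customer HAVING MIN(total) >= 514.83

Result:
customer | MIN(total)
---------+-----------
Alice    | 1018      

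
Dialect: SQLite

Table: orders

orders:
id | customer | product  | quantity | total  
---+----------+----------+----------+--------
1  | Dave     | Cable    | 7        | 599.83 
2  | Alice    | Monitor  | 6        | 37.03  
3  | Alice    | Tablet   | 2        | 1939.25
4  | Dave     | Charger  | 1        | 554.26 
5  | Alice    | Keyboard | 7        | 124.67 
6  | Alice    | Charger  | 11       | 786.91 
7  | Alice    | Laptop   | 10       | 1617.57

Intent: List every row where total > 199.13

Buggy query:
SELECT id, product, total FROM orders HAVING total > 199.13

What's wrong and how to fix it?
Bug: This is a non-aggregate query (no GROUP BY, no aggregates), so in SQLite the HAVING clause is invalid here; a row-level condition belongs in WHERE

Fix: Replace HAVING with WHERE since the condition applies to individual rows

Corrected query:
SELECT id, product, total FROM orders WHERE total > 199.13

Result:
id | product | total  
---+---------+--------
1  | Cable   | 599.83 
3  | Tablet  | 1939.25
4  | Charger | 554.26 
6  | Charger | 786.91 
7  | Laptop  | 1617.57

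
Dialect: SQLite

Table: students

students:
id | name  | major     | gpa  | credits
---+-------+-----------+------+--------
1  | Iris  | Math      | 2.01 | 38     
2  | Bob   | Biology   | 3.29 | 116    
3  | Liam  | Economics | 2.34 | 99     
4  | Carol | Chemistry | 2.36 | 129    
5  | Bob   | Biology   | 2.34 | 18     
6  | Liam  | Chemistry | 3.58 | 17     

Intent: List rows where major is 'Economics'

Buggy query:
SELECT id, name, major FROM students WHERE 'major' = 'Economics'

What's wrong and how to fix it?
Bug: 'major' in single quotes is a string literal, not the column; the comparison is literal-vs-literal and never true

Fix: Remove the quotes around the column name (or use double quotes for an identifier)

Corrected query:
SELECT id, name, major FROM students WHERE major = 'Economics'

Result:
id | name | major    
---+------+----------
3  | Liam | Economics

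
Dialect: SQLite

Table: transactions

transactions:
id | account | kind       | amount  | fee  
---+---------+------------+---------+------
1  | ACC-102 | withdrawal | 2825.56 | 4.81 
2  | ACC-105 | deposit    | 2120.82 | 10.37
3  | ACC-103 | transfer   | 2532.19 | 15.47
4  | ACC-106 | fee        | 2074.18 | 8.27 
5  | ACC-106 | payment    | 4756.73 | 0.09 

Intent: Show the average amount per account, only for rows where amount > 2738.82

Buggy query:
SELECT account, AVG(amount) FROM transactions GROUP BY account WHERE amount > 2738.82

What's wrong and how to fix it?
Bug: Row-level WHERE must come before GROUP BY in the clause order

Fix: Move the WHERE clause before GROUP BY

Corrected query:
SELECT account, AVG(amount) FROM transactions WHERE amount > 2738.82 GROUP BY account

Result:
account | AVG(amount)
--------+------------
ACC-102 | 2825.56    
ACC-106 | 4756.73    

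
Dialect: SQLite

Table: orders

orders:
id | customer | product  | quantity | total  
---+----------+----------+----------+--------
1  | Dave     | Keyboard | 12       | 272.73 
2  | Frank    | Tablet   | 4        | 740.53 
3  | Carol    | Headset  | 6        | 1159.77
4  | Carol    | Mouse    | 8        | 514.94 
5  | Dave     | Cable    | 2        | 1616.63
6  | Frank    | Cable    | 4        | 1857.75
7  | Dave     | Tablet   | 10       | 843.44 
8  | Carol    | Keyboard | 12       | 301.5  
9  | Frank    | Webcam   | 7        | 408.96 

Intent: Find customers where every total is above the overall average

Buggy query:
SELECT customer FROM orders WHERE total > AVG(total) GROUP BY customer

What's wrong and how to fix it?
Bug: WHERE evaluates per row before aggregation, so AVG() is unavailable

Fix: Compute the overall average in a scalar subquery and compare each group's MIN against it in HAVING

Corrected query:
SELECT customer FROM orders GROUP BY customer HAVING MIN(total) > (SELECT AVG(total) FROM orders)

Result:
(no rows)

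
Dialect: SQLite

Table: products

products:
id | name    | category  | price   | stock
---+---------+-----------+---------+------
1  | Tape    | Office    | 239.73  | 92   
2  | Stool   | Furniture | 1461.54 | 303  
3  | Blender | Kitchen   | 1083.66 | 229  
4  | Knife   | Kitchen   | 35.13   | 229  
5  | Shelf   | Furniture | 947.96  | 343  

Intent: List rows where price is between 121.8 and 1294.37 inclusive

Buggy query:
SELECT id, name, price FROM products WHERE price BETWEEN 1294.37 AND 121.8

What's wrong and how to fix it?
Bug: The bounds are reversed; BETWEEN a AND b requires a <= b to match anything

Fix: Swap the bounds so the smaller value comes first

Corrected query:
SELECT id, name, price FROM products WHERE price BETWEEN 121.8 AND 1294.37

Result:
id | name    | price  
---+---------+--------
1  | Tape    | 239.73 
3  | Blender | 1083.66
5  | Shelf   | 947.96 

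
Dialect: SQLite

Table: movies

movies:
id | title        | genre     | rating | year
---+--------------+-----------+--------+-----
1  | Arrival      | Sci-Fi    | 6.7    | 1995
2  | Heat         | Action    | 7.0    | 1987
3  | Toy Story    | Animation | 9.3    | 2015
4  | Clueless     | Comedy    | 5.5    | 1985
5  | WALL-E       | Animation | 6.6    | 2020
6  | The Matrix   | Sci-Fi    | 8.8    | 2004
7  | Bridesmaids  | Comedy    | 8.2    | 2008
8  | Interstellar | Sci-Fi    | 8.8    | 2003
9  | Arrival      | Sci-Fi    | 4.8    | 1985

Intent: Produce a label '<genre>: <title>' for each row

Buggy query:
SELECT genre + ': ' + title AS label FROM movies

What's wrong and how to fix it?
Bug: '+' is numeric addition; on text columns SQLite converts them to 0 instead of concatenating

Fix: Use the || operator for string concatenation

Corrected query:
SELECT genre || ': ' || title AS label FROM movies

Result:
label               
--------------------
Sci-Fi: Arrival     
Action: Heat        
Animation: Toy Story
Comedy: Clueless    
Animation: WALL-E   
Sci-Fi: The Matrix  
Comedy: Bridesmaids 
Sci-Fi: Interstellar
Sci-Fi: Arrival     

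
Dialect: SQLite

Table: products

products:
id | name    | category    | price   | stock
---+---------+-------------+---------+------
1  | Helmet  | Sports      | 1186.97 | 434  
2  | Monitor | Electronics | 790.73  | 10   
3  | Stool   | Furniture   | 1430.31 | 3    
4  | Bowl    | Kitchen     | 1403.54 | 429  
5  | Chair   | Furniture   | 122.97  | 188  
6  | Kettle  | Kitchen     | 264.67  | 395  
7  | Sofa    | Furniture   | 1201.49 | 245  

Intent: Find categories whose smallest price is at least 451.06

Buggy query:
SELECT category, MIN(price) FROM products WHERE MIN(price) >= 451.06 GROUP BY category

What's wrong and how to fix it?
Bug: Aggregates like MIN are computed per group after WHERE runs

Fix: Replace WHERE with HAVING after the GROUP BY

Corrected query:
SELECT category, MIN(price) FROM products GROUP BY category HAVING MIN(price) >= 451.06

Result:
category    | MIN(price)
------------+-----------
Electronics | 790.73    
Sports      | 1186.97   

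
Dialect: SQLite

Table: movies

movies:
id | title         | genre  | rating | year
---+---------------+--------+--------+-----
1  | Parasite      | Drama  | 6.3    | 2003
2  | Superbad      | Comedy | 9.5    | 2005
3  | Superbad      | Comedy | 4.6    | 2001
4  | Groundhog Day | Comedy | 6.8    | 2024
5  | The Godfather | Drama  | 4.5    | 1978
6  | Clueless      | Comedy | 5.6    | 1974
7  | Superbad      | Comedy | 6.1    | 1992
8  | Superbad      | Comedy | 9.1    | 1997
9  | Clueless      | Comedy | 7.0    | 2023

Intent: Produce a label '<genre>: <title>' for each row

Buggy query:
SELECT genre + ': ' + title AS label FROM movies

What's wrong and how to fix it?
Bug: '+' is numeric addition; on text columns SQLite converts them to 0 instead of concatenating

Fix: Use the || operator for string concatenation

Corrected query:
SELECT genre || ': ' || title AS label FROM movies

Result:
label                
---------------------
Drama: Parasite      
Comedy: Superbad     
Comedy: Superbad     
Comedy: Groundhog Day
Drama: The Godfather 
Comedy: Clueless     
Comedy: Superbad     
Comedy: Superbad     
Comedy: Clueless     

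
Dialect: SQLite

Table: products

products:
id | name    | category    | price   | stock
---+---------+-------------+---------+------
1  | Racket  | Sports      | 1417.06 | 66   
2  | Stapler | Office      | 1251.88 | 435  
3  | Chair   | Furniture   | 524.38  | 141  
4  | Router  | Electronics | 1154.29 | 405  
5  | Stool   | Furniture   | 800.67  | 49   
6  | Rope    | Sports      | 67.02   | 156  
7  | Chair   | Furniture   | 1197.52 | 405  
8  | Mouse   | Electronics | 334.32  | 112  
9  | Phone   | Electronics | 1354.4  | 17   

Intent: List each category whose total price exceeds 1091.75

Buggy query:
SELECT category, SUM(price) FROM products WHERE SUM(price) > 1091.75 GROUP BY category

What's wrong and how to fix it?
Bug: Aggregate functions cannot appear in a WHERE clause

Fix: Move the aggregate condition to a HAVING clause

Corrected query:
SELECT category, SUM(price) FROM products GROUP BY category HAVING SUM(price) > 1091.75

Result:
category    | SUM(price)
------------+-----------
Electronics | 2843.01   
Furniture   | 2522.57   
Office      | 1251.88   
Sports      | 1484.08   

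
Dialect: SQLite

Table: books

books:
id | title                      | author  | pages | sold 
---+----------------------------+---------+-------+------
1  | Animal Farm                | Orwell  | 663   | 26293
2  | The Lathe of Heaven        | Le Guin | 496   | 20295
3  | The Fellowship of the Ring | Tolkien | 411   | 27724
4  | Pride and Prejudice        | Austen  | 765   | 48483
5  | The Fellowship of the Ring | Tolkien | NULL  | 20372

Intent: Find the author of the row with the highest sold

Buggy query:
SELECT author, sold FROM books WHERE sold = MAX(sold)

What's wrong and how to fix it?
Bug: MAX(sold) is an aggregate and cannot be used directly in WHERE

Fix: Wrap MAX in a scalar subquery so WHERE compares against a single value

Corrected query:
SELECT author, sold FROM books WHERE sold = (SELECT MAX(sold) FROM books)

Result:
author | sold 
-------+------
Austen | 48483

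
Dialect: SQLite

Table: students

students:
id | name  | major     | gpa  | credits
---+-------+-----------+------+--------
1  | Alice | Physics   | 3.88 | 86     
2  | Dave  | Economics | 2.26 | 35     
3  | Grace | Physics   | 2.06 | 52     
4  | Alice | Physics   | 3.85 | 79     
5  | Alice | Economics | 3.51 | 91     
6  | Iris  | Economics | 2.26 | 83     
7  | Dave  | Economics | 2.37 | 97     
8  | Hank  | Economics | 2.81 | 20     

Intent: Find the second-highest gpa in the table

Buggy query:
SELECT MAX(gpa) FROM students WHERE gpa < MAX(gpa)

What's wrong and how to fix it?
Bug: MAX(gpa) on the right of the comparison is an aggregate-in-WHERE error

Fix: Compute the overall MAX in a subquery, then take MAX of rows below it

Corrected query:
SELECT MAX(gpa) FROM students WHERE gpa < (SELECT MAX(gpa) FROM students)

Result:
MAX(gpa)
--------
3.85    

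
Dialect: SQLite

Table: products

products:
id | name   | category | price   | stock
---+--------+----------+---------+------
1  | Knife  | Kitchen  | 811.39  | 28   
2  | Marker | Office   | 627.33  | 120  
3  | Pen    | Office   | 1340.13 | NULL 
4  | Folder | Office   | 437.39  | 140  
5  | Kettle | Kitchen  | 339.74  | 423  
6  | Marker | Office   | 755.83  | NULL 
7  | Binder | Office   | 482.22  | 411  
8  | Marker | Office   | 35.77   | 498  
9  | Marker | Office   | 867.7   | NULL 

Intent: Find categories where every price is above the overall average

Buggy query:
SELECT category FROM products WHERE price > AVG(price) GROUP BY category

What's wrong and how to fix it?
Bug: AVG() is an aggregate; it can't sit directly in WHERE

Fix: Use a subquery for AVG and a HAVING MIN(...) filter so the condition holds for every row in the group

Corrected query:
SELECT category FROM products GROUP BY category HAVING MIN(price) > (SELECT AVG(price) FROM products)

Result:
(no rows)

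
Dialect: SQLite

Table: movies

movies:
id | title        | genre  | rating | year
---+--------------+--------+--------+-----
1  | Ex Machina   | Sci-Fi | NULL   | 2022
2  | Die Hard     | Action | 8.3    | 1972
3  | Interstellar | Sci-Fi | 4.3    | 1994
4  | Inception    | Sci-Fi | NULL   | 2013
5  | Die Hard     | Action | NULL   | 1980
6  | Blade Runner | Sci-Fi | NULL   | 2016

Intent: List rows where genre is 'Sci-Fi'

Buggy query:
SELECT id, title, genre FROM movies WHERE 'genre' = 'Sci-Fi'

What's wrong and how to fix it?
Bug: Single quotes denote string literals in SQL; the column name is being compared as a constant string

Fix: Reference the column as genre without single quotes

Corrected query:
SELECT id, title, genre FROM movies WHERE genre = 'Sci-Fi'

Result:
id | title        | genre 
---+--------------+-------
1  | Ex Machina   | Sci-Fi
3  | Interstellar | Sci-Fi
4  | Inception    | Sci-Fi
6  | Blade Runner | Sci-Fi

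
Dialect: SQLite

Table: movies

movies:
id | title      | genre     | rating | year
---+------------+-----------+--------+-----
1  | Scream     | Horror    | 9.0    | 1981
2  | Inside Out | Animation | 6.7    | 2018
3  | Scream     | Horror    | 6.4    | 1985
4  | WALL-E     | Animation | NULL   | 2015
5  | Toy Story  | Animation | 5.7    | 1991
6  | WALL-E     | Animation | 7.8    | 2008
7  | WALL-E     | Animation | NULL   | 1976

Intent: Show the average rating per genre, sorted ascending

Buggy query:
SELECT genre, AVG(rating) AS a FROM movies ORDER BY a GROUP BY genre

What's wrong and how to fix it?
Bug: GROUP BY must precede ORDER BY

Fix: Reorder: SELECT … FROM … GROUP BY … ORDER BY …

Corrected query:
SELECT genre, AVG(rating) AS a FROM movies GROUP BY genre ORDER BY a

Result:
genre     | a       
----------+---------
Animation | 6.733333
Horror    | 7.7     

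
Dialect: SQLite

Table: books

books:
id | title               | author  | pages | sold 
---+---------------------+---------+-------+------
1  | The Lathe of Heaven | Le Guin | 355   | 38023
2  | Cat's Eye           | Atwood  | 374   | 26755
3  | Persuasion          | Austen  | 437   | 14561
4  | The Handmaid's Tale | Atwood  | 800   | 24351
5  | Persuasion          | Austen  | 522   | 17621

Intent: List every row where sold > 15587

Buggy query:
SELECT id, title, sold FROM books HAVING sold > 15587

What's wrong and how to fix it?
Bug: HAVING filters the output of aggregation, but this query has no GROUP BY and no aggregate functions, so SQLite rejects it (HAVING clause on a non-aggregate query); the condition here is per row

Fix: Use WHERE for row-level filtering

Corrected query:
SELECT id, title, sold FROM books WHERE sold > 15587

Result:
id | title               | sold 
---+---------------------+------
1  | The Lathe of Heaven | 38023
2  | Cat's Eye           | 26755
4  | The Handmaid's Tale | 24351
5  | Persuasion          | 17621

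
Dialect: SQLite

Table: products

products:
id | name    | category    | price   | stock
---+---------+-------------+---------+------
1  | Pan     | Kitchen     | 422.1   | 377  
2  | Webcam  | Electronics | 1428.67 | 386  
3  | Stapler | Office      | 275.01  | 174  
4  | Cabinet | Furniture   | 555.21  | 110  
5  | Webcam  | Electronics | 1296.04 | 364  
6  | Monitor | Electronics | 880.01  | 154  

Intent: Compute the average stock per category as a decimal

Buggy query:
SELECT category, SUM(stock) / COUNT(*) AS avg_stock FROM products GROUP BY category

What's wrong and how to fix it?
Bug: Both operands are integers, so '/' performs integer division and truncates

Fix: Multiply by 1.0 (or CAST to REAL) to force floating-point division

Corrected query:
SELECT category, SUM(stock) * 1.0 / COUNT(*) AS avg_stock FROM products GROUP BY category

Result:
category    | avg_stock 
------------+-----------
Electronics | 301.333333
Furniture   | 110       
Kitchen     | 377       
Office      | 174       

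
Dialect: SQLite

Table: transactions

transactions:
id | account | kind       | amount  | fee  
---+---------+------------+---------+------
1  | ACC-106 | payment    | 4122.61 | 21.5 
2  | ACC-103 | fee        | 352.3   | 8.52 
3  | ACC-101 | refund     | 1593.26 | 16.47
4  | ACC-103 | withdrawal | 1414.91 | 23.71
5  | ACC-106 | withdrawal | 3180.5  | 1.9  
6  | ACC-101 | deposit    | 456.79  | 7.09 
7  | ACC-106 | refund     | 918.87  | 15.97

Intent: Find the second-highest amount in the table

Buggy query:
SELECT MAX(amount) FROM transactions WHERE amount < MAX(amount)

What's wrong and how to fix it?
Bug: MAX(amount) on the right of the comparison is an aggregate-in-WHERE error

Fix: Compute the overall MAX in a subquery, then take MAX of rows below it

Corrected query:
SELECT MAX(amount) FROM transactions WHERE amount < (SELECT MAX(amount) FROM transactions)

Result:
MAX(amount)
-----------
3180.5     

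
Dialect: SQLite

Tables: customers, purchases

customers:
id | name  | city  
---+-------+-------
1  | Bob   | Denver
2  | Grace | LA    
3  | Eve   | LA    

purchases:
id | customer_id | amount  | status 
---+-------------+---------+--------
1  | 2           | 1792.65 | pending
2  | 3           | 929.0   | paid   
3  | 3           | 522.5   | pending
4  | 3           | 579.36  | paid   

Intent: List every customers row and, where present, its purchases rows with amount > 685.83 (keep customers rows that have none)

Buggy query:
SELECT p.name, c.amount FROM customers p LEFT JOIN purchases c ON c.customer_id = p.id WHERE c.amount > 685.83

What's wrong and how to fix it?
Bug: Filtering c.amount in WHERE discards the NULL rows produced by LEFT JOIN, turning it into an inner join

Fix: Move the right-table condition into the ON clause so unmatched parents are kept

Corrected query:
SELECT p.name, c.amount FROM customers p LEFT JOIN purchases c ON c.customer_id = p.id AND c.amount > 685.83

Result:
name  | amount 
------+--------
Bob   | NULL   
Grace | 1792.65
Eve   | 929    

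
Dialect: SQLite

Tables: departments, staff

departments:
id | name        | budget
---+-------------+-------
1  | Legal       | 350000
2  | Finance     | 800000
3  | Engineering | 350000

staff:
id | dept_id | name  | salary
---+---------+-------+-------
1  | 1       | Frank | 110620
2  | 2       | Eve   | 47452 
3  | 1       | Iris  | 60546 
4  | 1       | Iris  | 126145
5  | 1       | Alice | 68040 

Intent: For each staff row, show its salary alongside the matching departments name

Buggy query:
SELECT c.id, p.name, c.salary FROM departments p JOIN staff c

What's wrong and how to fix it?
Bug: Missing join condition: each staff row is matched to all departments rows instead of just its own

Fix: Specify the join condition linking the foreign key to the parent id

Corrected query:
SELECT c.id, p.name, c.salary FROM departments p JOIN staff c ON c.dept_id = p.id

Result:
id | name    | salary
---+---------+-------
1  | Legal   | 110620
2  | Finance | 47452 
3  | Legal   | 60546 
4  | Legal   | 126145
5  | Legal   | 68040 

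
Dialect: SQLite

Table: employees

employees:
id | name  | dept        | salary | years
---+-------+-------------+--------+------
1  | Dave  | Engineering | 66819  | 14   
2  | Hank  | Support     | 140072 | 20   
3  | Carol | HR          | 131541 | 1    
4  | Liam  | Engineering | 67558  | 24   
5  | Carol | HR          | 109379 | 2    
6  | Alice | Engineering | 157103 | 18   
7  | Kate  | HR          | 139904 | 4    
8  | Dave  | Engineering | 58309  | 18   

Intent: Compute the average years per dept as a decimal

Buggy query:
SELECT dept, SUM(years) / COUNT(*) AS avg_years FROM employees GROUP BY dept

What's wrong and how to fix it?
Bug: SUM(years) and COUNT(*) are both integers; the division truncates the fractional part

Fix: Multiply by 1.0 (or CAST to REAL) to force floating-point division

Corrected query:
SELECT dept, SUM(years) * 1.0 / COUNT(*) AS avg_years FROM employees GROUP BY dept

Result:
dept        | avg_years
------------+----------
Engineering | 18.5     
HR          | 2.333333 
Support     | 20       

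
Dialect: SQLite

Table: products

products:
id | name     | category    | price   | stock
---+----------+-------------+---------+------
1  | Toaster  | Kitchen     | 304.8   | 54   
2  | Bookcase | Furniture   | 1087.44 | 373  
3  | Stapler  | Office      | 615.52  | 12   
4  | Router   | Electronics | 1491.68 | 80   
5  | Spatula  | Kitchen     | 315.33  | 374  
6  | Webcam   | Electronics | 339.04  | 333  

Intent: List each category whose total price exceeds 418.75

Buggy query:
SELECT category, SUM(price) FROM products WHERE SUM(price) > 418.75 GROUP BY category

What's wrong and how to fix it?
Bug: WHERE runs before GROUP BY, so aggregates aren't available there

Fix: Move the aggregate condition to a HAVING clause

Corrected query:
SELECT category, SUM(price) FROM products GROUP BY category HAVING SUM(price) > 418.75

Result:
category    | SUM(price)
------------+-----------
Electronics | 1830.72   
Furniture   | 1087.44   
Kitchen     | 620.13    
Office      | 615.52    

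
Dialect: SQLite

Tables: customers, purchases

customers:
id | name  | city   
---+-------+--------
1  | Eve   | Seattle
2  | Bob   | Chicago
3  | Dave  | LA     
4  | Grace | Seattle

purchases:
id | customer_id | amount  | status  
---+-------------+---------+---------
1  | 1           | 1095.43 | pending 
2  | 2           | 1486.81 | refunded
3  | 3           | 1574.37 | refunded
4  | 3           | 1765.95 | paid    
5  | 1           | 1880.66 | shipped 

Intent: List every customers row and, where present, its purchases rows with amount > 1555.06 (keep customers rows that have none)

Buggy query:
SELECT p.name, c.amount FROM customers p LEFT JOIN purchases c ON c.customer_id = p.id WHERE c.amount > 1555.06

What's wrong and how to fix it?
Bug: Filtering c.amount in WHERE discards the NULL rows produced by LEFT JOIN, turning it into an inner join

Fix: Move the right-table condition into the ON clause so unmatched parents are kept

Corrected query:
SELECT p.name, c.amount FROM customers p LEFT JOIN purchases c ON c.customer_id = p.id AND c.amount > 1555.06

Result:
name  | amount 
------+--------
Eve   | 1880.66
Bob   | NULL   
Dave  | 1574.37
Dave  | 1765.95
Grace | NULL   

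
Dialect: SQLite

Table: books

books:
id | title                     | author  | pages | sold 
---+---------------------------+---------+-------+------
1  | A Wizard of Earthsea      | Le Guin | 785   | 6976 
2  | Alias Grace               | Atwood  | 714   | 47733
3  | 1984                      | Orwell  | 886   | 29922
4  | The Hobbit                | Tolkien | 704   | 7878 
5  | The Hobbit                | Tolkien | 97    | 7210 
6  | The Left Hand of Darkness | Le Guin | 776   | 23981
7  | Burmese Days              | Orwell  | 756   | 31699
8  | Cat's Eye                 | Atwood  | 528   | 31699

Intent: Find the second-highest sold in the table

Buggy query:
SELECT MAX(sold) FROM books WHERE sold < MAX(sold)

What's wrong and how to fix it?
Bug: MAX(sold) on the right of the comparison is an aggregate-in-WHERE error

Fix: Compute the overall MAX in a subquery, then take MAX of rows below it

Corrected query:
SELECT MAX(sold) FROM books WHERE sold < (SELECT MAX(sold) FROM books)

Result:
MAX(sold)
---------
31699    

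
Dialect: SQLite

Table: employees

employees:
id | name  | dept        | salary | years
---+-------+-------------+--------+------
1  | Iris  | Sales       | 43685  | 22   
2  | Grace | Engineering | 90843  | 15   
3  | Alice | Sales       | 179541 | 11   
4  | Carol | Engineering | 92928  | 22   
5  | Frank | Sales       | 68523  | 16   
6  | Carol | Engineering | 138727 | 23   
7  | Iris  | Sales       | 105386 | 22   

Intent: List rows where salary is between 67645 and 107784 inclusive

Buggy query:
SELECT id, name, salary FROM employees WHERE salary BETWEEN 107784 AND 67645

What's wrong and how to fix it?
Bug: BETWEEN expects the lower bound first; with 107784 AND 67645 the range is empty

Fix: Write BETWEEN 67645 AND 107784

Corrected query:
SELECT id, name, salary FROM employees WHERE salary BETWEEN 67645 AND 107784

Result:
id | name  | salary
---+-------+-------
2  | Grace | 90843 
4  | Carol | 92928 
5  | Frank | 68523 
7  | Iris  | 105386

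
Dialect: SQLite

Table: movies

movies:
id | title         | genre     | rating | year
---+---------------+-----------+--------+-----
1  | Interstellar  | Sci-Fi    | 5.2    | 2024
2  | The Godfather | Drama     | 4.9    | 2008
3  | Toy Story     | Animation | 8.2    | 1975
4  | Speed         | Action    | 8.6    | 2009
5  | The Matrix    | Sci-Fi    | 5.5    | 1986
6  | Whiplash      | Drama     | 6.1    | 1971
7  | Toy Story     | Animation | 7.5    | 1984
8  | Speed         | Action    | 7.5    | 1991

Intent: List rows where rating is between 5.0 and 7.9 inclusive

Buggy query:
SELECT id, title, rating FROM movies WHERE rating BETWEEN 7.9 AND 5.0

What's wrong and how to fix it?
Bug: The bounds are reversed; BETWEEN a AND b requires a <= b to match anything

Fix: Write BETWEEN 5.0 AND 7.9

Corrected query:
SELECT id, title, rating FROM movies WHERE rating BETWEEN 5.0 AND 7.9

Result:
id | title        | rating
---+--------------+-------
1  | Interstellar | 5.2   
5  | The Matrix   | 5.5   
6  | Whiplash     | 6.1   
7  | Toy Story    | 7.5   
8  | Speed        | 7.5   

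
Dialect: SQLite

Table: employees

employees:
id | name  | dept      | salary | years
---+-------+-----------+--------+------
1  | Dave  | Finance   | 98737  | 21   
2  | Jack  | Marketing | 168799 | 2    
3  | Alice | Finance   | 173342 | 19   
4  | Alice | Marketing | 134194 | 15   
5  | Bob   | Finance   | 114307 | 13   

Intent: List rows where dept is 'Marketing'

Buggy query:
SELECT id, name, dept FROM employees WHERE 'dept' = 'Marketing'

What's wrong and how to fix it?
Bug: 'dept' in single quotes is a string literal, not the column; the comparison is literal-vs-literal and never true

Fix: Reference the column as dept without single quotes

Corrected query:
SELECT id, name, dept FROM employees WHERE dept = 'Marketing'

Result:
id | name  | dept     
---+-------+----------
2  | Jack  | Marketing
4  | Alice | Marketing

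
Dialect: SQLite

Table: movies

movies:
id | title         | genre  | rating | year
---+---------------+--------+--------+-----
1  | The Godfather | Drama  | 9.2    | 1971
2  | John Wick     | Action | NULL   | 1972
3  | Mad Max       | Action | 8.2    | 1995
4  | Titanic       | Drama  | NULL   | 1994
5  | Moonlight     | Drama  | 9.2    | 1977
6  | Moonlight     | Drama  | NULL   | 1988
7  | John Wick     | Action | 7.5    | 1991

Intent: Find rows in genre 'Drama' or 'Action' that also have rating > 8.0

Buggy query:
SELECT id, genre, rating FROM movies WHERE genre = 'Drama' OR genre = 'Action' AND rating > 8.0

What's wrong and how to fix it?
Bug: Without parentheses, AND is evaluated before OR, so the rating filter only applies to the 'Action' branch

Fix: Add parentheses around the OR so the AND applies to both alternatives

Corrected query:
SELECT id, genre, rating FROM movies WHERE (genre = 'Drama' OR genre = 'Action') AND rating > 8.0

Result:
id | genre  | rating
---+--------+-------
1  | Drama  | 9.2   
3  | Action | 8.2   
5  | Drama  | 9.2   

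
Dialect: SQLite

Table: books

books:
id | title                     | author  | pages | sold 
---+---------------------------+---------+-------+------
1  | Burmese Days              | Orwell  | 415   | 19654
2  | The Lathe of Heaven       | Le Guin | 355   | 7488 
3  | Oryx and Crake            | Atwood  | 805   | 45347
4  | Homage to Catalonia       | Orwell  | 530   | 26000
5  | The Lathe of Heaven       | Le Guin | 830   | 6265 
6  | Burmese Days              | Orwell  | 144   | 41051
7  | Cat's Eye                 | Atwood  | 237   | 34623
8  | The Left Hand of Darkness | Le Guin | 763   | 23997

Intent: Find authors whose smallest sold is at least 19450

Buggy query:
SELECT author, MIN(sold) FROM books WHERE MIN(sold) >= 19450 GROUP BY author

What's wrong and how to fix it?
Bug: Aggregates like MIN are computed per group after WHERE runs

Fix: Use HAVING for the per-group MIN condition

Corrected query:
SELECT author, MIN(sold) FROM books GROUP BY author HAVING MIN(sold) >= 19450

Result:
author | MIN(sold)
-------+----------
Atwood | 34623    
Orwell | 19654    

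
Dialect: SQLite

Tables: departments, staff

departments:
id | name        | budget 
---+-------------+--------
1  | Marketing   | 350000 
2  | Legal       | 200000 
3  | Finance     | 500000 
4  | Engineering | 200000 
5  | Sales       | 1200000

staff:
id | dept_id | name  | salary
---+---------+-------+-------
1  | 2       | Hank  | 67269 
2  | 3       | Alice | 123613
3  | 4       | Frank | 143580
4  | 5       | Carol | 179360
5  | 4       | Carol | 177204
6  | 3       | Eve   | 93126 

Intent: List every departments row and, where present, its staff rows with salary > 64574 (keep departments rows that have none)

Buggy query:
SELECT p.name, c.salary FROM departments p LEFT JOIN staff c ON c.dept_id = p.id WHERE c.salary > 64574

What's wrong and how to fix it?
Bug: A WHERE condition on the right-hand table after LEFT JOIN drops unmatched parents

Fix: Move the right-table condition into the ON clause so unmatched parents are kept

Corrected query:
SELECT p.name, c.salary FROM departments p LEFT JOIN staff c ON c.dept_id = p.id AND c.salary > 64574

Result:
name        | salary
------------+-------
Marketing   | NULL  
Legal       | 67269 
Finance     | 93126 
Finance     | 123613
Engineering | 143580
Engineering | 177204
Sales       | 179360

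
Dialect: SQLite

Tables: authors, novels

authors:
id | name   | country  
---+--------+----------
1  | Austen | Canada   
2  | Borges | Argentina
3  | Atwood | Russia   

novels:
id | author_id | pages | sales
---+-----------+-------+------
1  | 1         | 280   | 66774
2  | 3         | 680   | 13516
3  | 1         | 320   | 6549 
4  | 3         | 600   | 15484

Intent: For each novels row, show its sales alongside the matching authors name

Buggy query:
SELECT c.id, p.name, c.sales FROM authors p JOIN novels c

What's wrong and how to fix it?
Bug: JOIN with no ON clause produces a cartesian product; every novels row pairs with every authors row

Fix: Add ON c.author_id = p.id to the JOIN

Corrected query:
SELECT c.id, p.name, c.sales FROM authors p JOIN novels c ON c.author_id = p.id

Result:
id | name   | sales
---+--------+------
1  | Austen | 66774
2  | Atwood | 13516
3  | Austen | 6549 
4  | Atwood | 15484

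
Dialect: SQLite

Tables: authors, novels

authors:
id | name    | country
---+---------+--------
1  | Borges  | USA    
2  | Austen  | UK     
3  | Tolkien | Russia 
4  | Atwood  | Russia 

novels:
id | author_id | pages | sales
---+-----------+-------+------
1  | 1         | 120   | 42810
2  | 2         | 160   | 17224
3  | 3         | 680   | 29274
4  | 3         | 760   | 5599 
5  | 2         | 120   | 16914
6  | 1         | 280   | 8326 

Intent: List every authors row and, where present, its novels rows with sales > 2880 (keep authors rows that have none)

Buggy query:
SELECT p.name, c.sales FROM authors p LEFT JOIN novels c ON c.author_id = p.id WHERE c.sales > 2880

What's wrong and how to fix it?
Bug: Filtering c.sales in WHERE discards the NULL rows produced by LEFT JOIN, turning it into an inner join

Fix: Put 'c.sales > 2880' in the JOIN's ON clause instead of WHERE

Corrected query:
SELECT p.name, c.sales FROM authors p LEFT JOIN novels c ON c.author_id = p.id AND c.sales > 2880

Result:
name    | sales
--------+------
Borges  | 8326 
Borges  | 42810
Austen  | 16914
Austen  | 17224
Tolkien | 5599 
Tolkien | 29274
Atwood  | NULL 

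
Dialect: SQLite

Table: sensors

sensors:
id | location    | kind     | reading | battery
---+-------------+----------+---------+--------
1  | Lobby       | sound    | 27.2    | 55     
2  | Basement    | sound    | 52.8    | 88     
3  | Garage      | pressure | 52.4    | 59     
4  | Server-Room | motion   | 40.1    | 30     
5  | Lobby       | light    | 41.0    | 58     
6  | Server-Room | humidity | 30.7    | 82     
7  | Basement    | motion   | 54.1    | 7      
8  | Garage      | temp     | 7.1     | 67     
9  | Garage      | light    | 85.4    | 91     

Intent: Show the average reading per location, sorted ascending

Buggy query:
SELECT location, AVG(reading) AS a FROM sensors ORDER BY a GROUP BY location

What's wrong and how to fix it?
Bug: ORDER BY appears before GROUP BY; SQL clause order requires GROUP BY first

Fix: Move ORDER BY to the end, after GROUP BY

Corrected query:
SELECT location, AVG(reading) AS a FROM sensors GROUP BY location ORDER BY a

Result:
location    | a    
------------+------
Lobby       | 34.1 
Server-Room | 35.4 
Garage      | 48.3 
Basement    | 53.45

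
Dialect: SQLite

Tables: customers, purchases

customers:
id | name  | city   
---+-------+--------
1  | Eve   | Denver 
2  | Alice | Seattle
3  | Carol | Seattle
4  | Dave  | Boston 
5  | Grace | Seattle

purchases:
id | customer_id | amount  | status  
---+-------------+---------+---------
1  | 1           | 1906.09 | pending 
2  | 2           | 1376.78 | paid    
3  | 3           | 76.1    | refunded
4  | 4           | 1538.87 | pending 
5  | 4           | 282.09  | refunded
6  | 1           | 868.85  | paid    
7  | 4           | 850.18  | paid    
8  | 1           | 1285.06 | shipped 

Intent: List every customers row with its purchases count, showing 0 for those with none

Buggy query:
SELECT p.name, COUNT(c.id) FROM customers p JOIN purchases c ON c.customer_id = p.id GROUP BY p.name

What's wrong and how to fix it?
Bug: An inner join excludes parents with zero children

Fix: Switch to LEFT JOIN to retain unmatched parent rows

Corrected query:
SELECT p.name, COUNT(c.id) FROM customers p LEFT JOIN purchases c ON c.customer_id = p.id GROUP BY p.name

Result:
name  | COUNT(c.id)
------+------------
Alice | 1          
Carol | 1          
Dave  | 3          
Eve   | 3          
Grace | 0          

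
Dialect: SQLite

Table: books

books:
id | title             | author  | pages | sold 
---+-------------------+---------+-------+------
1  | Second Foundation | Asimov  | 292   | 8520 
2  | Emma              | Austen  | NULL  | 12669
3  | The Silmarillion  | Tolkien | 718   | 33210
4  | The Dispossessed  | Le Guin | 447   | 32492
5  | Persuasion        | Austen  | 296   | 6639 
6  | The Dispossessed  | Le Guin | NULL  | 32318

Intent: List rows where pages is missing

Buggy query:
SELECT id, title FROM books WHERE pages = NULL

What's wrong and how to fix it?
Bug: '= NULL' is always unknown in SQL three-valued logic, so no rows match

Fix: Replace '= NULL' with 'IS NULL'

Corrected query:
SELECT id, title FROM books WHERE pages IS NULL

Result:
id | title           
---+-----------------
2  | Emma            
6  | The Dispossessed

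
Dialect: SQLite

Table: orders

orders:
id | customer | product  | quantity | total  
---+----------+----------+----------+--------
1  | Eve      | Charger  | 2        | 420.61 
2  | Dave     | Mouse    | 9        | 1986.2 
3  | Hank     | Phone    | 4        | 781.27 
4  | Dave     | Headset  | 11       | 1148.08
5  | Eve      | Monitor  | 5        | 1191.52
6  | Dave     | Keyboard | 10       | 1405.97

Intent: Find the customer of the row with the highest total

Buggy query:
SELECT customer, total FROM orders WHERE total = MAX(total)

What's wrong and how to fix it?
Bug: WHERE is evaluated per row; an aggregate over the whole table isn't defined there

Fix: Wrap MAX in a scalar subquery so WHERE compares against a single value

Corrected query:
SELECT customer, total FROM orders WHERE total = (SELECT MAX(total) FROM orders)

Result:
customer | total 
---------+-------
Dave     | 1986.2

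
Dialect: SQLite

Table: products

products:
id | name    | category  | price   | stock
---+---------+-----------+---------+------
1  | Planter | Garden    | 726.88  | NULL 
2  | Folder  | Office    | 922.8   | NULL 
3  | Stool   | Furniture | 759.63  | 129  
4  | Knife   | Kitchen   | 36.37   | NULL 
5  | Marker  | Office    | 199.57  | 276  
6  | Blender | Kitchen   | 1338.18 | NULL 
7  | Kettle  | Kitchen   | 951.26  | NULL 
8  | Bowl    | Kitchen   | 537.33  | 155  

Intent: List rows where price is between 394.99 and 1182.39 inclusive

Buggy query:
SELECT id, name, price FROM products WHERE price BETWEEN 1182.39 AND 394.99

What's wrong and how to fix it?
Bug: BETWEEN expects the lower bound first; with 1182.39 AND 394.99 the range is empty

Fix: Swap the bounds so the smaller value comes first

Corrected query:
SELECT id, name, price FROM products WHERE price BETWEEN 394.99 AND 1182.39

Result:
id | name    | price 
---+---------+-------
1  | Planter | 726.88
2  | Folder  | 922.8 
3  | Stool   | 759.63
7  | Kettle  | 951.26
8  | Bowl    | 537.33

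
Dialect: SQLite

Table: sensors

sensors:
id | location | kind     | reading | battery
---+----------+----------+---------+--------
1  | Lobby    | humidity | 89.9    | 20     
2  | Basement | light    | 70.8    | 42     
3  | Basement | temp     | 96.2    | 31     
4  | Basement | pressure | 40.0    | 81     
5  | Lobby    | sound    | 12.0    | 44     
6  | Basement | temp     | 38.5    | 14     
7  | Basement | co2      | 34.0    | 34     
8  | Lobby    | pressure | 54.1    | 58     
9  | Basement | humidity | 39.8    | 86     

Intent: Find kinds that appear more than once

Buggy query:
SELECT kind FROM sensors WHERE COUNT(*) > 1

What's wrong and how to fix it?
Bug: COUNT(*) is an aggregate and cannot be used in WHERE

Fix: Group first, then use HAVING for the count condition

Corrected query:
SELECT kind FROM sensors GROUP BY kind HAVING COUNT(*) > 1

Result:
kind    
--------
humidity
pressure
temp    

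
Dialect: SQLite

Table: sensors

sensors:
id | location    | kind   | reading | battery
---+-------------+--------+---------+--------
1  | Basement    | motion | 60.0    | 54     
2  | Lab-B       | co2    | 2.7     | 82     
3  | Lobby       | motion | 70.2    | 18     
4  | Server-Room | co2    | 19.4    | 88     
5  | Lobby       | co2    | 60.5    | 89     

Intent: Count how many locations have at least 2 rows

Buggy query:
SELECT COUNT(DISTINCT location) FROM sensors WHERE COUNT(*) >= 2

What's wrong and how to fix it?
Bug: WHERE filters individual rows, not groups, so a group-level COUNT is invalid there

Fix: Group first with HAVING COUNT(*) >= 2, then COUNT the resulting groups

Corrected query:
SELECT COUNT(*) FROM (SELECT location FROM sensors GROUP BY location HAVING COUNT(*) >= 2)

Result:
COUNT(*)
--------
1       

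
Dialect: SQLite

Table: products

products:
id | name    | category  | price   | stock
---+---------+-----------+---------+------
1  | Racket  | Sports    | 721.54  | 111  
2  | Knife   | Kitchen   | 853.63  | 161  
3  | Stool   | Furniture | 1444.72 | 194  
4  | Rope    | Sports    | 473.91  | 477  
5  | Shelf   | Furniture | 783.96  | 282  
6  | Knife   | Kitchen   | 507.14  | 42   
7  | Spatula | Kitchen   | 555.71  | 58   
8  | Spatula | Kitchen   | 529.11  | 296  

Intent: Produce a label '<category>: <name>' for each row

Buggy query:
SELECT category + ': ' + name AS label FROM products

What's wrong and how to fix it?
Bug: SQLite uses || for string concatenation; + coerces text to numbers (yielding 0)

Fix: Use the || operator for string concatenation

Corrected query:
SELECT category || ': ' || name AS label FROM products

Result:
label           
----------------
Sports: Racket  
Kitchen: Knife  
Furniture: Stool
Sports: Rope    
Furniture: Shelf
Kitchen: Knife  
Kitchen: Spatula
Kitchen: Spatula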